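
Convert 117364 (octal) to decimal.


Positional values:
Position 0: 4 × 8^0 = 4
Position 1: 6 × 8^1 = 48
Position 2: 3 × 8^2 = 192
Position 3: 7 × 8^3 = 3584
Position 4: 1 × 8^4 = 4096
Position 5: 1 × 8^5 = 32768
Sum = 4 + 48 + 192 + 3584 + 4096 + 32768
= 40692


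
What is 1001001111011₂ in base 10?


Positional values:
Bit 0: 1 × 2^0 = 1
Bit 1: 1 × 2^1 = 2
Bit 3: 1 × 2^3 = 8
Bit 4: 1 × 2^4 = 16
Bit 5: 1 × 2^5 = 32
Bit 6: 1 × 2^6 = 64
Bit 9: 1 × 2^9 = 512
Bit 12: 1 × 2^12 = 4096
Sum = 1 + 2 + 8 + 16 + 32 + 64 + 512 + 4096
= 4731


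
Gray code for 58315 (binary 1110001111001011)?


Binary: 1110001111001011
Gray code: G = B XOR (B >> 1)
B >> 1 = 0111000111100101
1110001111001011 XOR 0111000111100101:
  1 XOR 0 = 1
  1 XOR 1 = 0
  1 XOR 1 = 0
  0 XOR 1 = 1
  0 XOR 0 = 0
  0 XOR 0 = 0
  1 XOR 0 = 1
  1 XOR 1 = 0
  1 XOR 1 = 0
  1 XOR 1 = 0
  0 XOR 1 = 1
  0 XOR 0 = 0
  1 XOR 0 = 1
  0 XOR 1 = 1
  1 XOR 0 = 1
  1 XOR 1 = 0
= 1001001000101110


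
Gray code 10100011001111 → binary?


Gray code: 10100011001111
MSB stays the same: 1
Each subsequent bit = prev_binary XOR current_gray:
  B[1] = 1 XOR 0 = 1
  B[2] = 1 XOR 1 = 0
  B[3] = 0 XOR 0 = 0
  B[4] = 0 XOR 0 = 0
  B[5] = 0 XOR 0 = 0
  B[6] = 0 XOR 1 = 1
  B[7] = 1 XOR 1 = 0
  B[8] = 0 XOR 0 = 0
  B[9] = 0 XOR 0 = 0
  B[10] = 0 XOR 1 = 1
  B[11] = 1 XOR 1 = 0
  B[12] = 0 XOR 1 = 1
  B[13] = 1 XOR 1 = 0
= 11000010001010 (12426 decimal)


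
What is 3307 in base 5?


Divide by 5 repeatedly:
3307 ÷ 5 = 661 remainder 2
661 ÷ 5 = 132 remainder 1
132 ÷ 5 = 26 remainder 2
26 ÷ 5 = 5 remainder 1
5 ÷ 5 = 1 remainder 0
1 ÷ 5 = 0 remainder 1
Reading remainders bottom-up:
= 101212


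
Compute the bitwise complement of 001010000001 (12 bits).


Original: 001010000001
Invert all bits:
  bit 0: 0 → 1
  bit 1: 0 → 1
  bit 2: 1 → 0
  bit 3: 0 → 1
  bit 4: 1 → 0
  bit 5: 0 → 1
  bit 6: 0 → 1
  bit 7: 0 → 1
  bit 8: 0 → 1
  bit 9: 0 → 1
  bit 10: 0 → 1
  bit 11: 1 → 0
= 110101111110


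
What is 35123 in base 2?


Divide by 2 repeatedly:
35123 ÷ 2 = 17561 remainder 1
17561 ÷ 2 = 8780 remainder 1
8780 ÷ 2 = 4390 remainder 0
4390 ÷ 2 = 2195 remainder 0
2195 ÷ 2 = 1097 remainder 1
1097 ÷ 2 = 548 remainder 1
548 ÷ 2 = 274 remainder 0
274 ÷ 2 = 137 remainder 0
137 ÷ 2 = 68 remainder 1
68 ÷ 2 = 34 remainder 0
34 ÷ 2 = 17 remainder 0
17 ÷ 2 = 8 remainder 1
8 ÷ 2 = 4 remainder 0
4 ÷ 2 = 2 remainder 0
2 ÷ 2 = 1 remainder 0
1 ÷ 2 = 0 remainder 1
Reading remainders bottom-up:
= 1000100100110011


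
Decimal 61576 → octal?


Divide by 8 repeatedly:
61576 ÷ 8 = 7697 remainder 0
7697 ÷ 8 = 962 remainder 1
962 ÷ 8 = 120 remainder 2
120 ÷ 8 = 15 remainder 0
15 ÷ 8 = 1 remainder 7
1 ÷ 8 = 0 remainder 1
Reading remainders bottom-up:
= 0o170210


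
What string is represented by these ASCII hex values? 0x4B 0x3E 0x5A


Codes (hex): 0x4B 0x3E 0x5A
Per-code ASCII lookup:
  0x4B = 75  (range 65-90: uppercase, 75 - 65 = 10) → 'K'
  0x3E = 62  (special character) → '>'
  0x5A = 90  (range 65-90: uppercase, 90 - 65 = 25) → 'Z'
= 'K>Z'


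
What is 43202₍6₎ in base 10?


Positional values (base 6):
  2 × 6^0 = 2 × 1 = 2
  0 × 6^1 = 0 × 6 = 0
  2 × 6^2 = 2 × 36 = 72
  3 × 6^3 = 3 × 216 = 648
  4 × 6^4 = 4 × 1296 = 5184
Sum = 2 + 0 + 72 + 648 + 5184
= 5906


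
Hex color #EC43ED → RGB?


Hex: #EC43ED
R = EC₁₆ = 236
G = 43₁₆ = 67
B = ED₁₆ = 237
= RGB(236, 67, 237)


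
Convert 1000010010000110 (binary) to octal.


Group into 3-bit groups: 001000010010000110
  001 = 1
  000 = 0
  010 = 2
  010 = 2
  000 = 0
  110 = 6
= 0o102206


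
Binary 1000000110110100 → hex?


Group into 4-bit nibbles: 1000000110110100
  1000 = 8
  0001 = 1
  1011 = B
  0100 = 4
= 0x81B4


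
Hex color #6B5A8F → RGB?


Hex: #6B5A8F
R = 6B₁₆ = 107
G = 5A₁₆ = 90
B = 8F₁₆ = 143
= RGB(107, 90, 143)


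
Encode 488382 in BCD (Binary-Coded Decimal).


Each digit → 4-bit binary:
  4 → 0100
  8 → 1000
  8 → 1000
  3 → 0011
  8 → 1000
  2 → 0010
= 0100 1000 1000 0011 1000 0010


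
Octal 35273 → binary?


Each octal digit → 3 binary bits:
  3 = 011
  5 = 101
  2 = 010
  7 = 111
  3 = 011
Concatenate: 011 101 010 111 011
= 011101010111011


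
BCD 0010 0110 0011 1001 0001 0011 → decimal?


Each 4-bit group → digit:
  0010 → 2
  0110 → 6
  0011 → 3
  1001 → 9
  0001 → 1
  0011 → 3
= 263913


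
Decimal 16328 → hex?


Divide by 16 repeatedly:
16328 ÷ 16 = 1020 remainder 8 (8)
1020 ÷ 16 = 63 remainder 12 (C)
63 ÷ 16 = 3 remainder 15 (F)
3 ÷ 16 = 0 remainder 3 (3)
Reading remainders bottom-up:
= 0x3FC8


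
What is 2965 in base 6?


Divide by 6 repeatedly:
2965 ÷ 6 = 494 remainder 1
494 ÷ 6 = 82 remainder 2
82 ÷ 6 = 13 remainder 4
13 ÷ 6 = 2 remainder 1
2 ÷ 6 = 0 remainder 2
Reading remainders bottom-up:
= 21421


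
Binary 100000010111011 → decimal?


Positional values:
Bit 0: 1 × 2^0 = 1
Bit 1: 1 × 2^1 = 2
Bit 3: 1 × 2^3 = 8
Bit 4: 1 × 2^4 = 16
Bit 5: 1 × 2^5 = 32
Bit 7: 1 × 2^7 = 128
Bit 14: 1 × 2^14 = 16384
Sum = 1 + 2 + 8 + 16 + 32 + 128 + 16384
= 16571


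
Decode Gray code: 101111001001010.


Gray code: 101111001001010
MSB stays the same: 1
Each subsequent bit = prev_binary XOR current_gray:
  B[1] = 1 XOR 0 = 1
  B[2] = 1 XOR 1 = 0
  B[3] = 0 XOR 1 = 1
  B[4] = 1 XOR 1 = 0
  B[5] = 0 XOR 1 = 1
  B[6] = 1 XOR 0 = 1
  B[7] = 1 XOR 0 = 1
  B[8] = 1 XOR 1 = 0
  B[9] = 0 XOR 0 = 0
  B[10] = 0 XOR 0 = 0
  B[11] = 0 XOR 1 = 1
  B[12] = 1 XOR 0 = 1
  B[13] = 1 XOR 1 = 0
  B[14] = 0 XOR 0 = 0
= 110101110001100 (27532 decimal)


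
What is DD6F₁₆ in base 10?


Positional values:
Position 0: F × 16^0 = 15 × 1 = 15
Position 1: 6 × 16^1 = 6 × 16 = 96
Position 2: D × 16^2 = 13 × 256 = 3328
Position 3: D × 16^3 = 13 × 4096 = 53248
Sum = 15 + 96 + 3328 + 53248
= 56687


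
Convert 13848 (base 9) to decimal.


Positional values (base 9):
  8 × 9^0 = 8 × 1 = 8
  4 × 9^1 = 4 × 9 = 36
  8 × 9^2 = 8 × 81 = 648
  3 × 9^3 = 3 × 729 = 2187
  1 × 9^4 = 1 × 6561 = 6561
Sum = 8 + 36 + 648 + 2187 + 6561
= 9440


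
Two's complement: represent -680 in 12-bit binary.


Original: 001010101000
Step 1 - Invert all bits: 110101010111
Step 2 - Add 1: 110101010111 + 1
= 110101011000 (represents -680)


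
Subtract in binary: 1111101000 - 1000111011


Align and subtract column by column (LSB to MSB, borrowing when needed):
  1111101000
- 1000111011
  ----------
  col 0: (0 - 0 borrow-in) - 1 → borrow from next column: (0+2) - 1 = 1, borrow out 1
  col 1: (0 - 1 borrow-in) - 1 → borrow from next column: (-1+2) - 1 = 0, borrow out 1
  col 2: (0 - 1 borrow-in) - 0 → borrow from next column: (-1+2) - 0 = 1, borrow out 1
  col 3: (1 - 1 borrow-in) - 1 → borrow from next column: (0+2) - 1 = 1, borrow out 1
  col 4: (0 - 1 borrow-in) - 1 → borrow from next column: (-1+2) - 1 = 0, borrow out 1
  col 5: (1 - 1 borrow-in) - 1 → borrow from next column: (0+2) - 1 = 1, borrow out 1
  col 6: (1 - 1 borrow-in) - 0 → 0 - 0 = 0, borrow out 0
  col 7: (1 - 0 borrow-in) - 0 → 1 - 0 = 1, borrow out 0
  col 8: (1 - 0 borrow-in) - 0 → 1 - 0 = 1, borrow out 0
  col 9: (1 - 0 borrow-in) - 1 → 1 - 1 = 0, borrow out 0
Reading bits MSB→LSB: 0110101101
Strip leading zeros: 110101101
= 110101101


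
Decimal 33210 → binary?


Divide by 2 repeatedly:
33210 ÷ 2 = 16605 remainder 0
16605 ÷ 2 = 8302 remainder 1
8302 ÷ 2 = 4151 remainder 0
4151 ÷ 2 = 2075 remainder 1
2075 ÷ 2 = 1037 remainder 1
1037 ÷ 2 = 518 remainder 1
518 ÷ 2 = 259 remainder 0
259 ÷ 2 = 129 remainder 1
129 ÷ 2 = 64 remainder 1
64 ÷ 2 = 32 remainder 0
32 ÷ 2 = 16 remainder 0
16 ÷ 2 = 8 remainder 0
8 ÷ 2 = 4 remainder 0
4 ÷ 2 = 2 remainder 0
2 ÷ 2 = 1 remainder 0
1 ÷ 2 = 0 remainder 1
Reading remainders bottom-up:
= 1000000110111010


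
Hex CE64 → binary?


Each hex digit → 4 binary bits:
  C = 1100
  E = 1110
  6 = 0110
  4 = 0100
Concatenate: 1100 1110 0110 0100
= 1100111001100100


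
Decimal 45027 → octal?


Divide by 8 repeatedly:
45027 ÷ 8 = 5628 remainder 3
5628 ÷ 8 = 703 remainder 4
703 ÷ 8 = 87 remainder 7
87 ÷ 8 = 10 remainder 7
10 ÷ 8 = 1 remainder 2
1 ÷ 8 = 0 remainder 1
Reading remainders bottom-up:
= 0o127743


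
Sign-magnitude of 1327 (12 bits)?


Sign bit: 0 (positive)
Magnitude: 1327 = 10100101111
= 010100101111


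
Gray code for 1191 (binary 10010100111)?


Binary: 10010100111
Gray code: G = B XOR (B >> 1)
B >> 1 = 01001010011
10010100111 XOR 01001010011:
  1 XOR 0 = 1
  0 XOR 1 = 1
  0 XOR 0 = 0
  1 XOR 0 = 1
  0 XOR 1 = 1
  1 XOR 0 = 1
  0 XOR 1 = 1
  0 XOR 0 = 0
  1 XOR 0 = 1
  1 XOR 1 = 0
  1 XOR 1 = 0
= 11011110100


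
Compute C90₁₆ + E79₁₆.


Align and add column by column (LSB to MSB, each column mod 16 with carry):
  0C90
+ 0E79
  ----
  col 0: 0(0) + 9(9) + 0 (carry in) = 9 → 9(9), carry out 0
  col 1: 9(9) + 7(7) + 0 (carry in) = 16 → 0(0), carry out 1
  col 2: C(12) + E(14) + 1 (carry in) = 27 → B(11), carry out 1
  col 3: 0(0) + 0(0) + 1 (carry in) = 1 → 1(1), carry out 0
Reading digits MSB→LSB: 1B09
Strip leading zeros: 1B09
= 0x1B09


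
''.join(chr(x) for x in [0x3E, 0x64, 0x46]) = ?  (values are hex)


Codes (hex): 0x3E 0x64 0x46
Per-code ASCII lookup:
  0x3E = 62  (special character) → '>'
  0x64 = 100  (range 97-122: lowercase, 100 - 97 = 3) → 'd'
  0x46 = 70  (range 65-90: uppercase, 70 - 65 = 5) → 'F'
= '>dF'


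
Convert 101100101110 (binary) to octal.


Group into 3-bit groups: 101100101110
  101 = 5
  100 = 4
  101 = 5
  110 = 6
= 0o5456


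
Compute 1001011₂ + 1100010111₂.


Align and add column by column (LSB to MSB, carry propagating):
  00001001011
+ 01100010111
  -----------
  col 0: 1 + 1 + 0 (carry in) = 2 → bit 0, carry out 1
  col 1: 1 + 1 + 1 (carry in) = 3 → bit 1, carry out 1
  col 2: 0 + 1 + 1 (carry in) = 2 → bit 0, carry out 1
  col 3: 1 + 0 + 1 (carry in) = 2 → bit 0, carry out 1
  col 4: 0 + 1 + 1 (carry in) = 2 → bit 0, carry out 1
  col 5: 0 + 0 + 1 (carry in) = 1 → bit 1, carry out 0
  col 6: 1 + 0 + 0 (carry in) = 1 → bit 1, carry out 0
  col 7: 0 + 0 + 0 (carry in) = 0 → bit 0, carry out 0
  col 8: 0 + 1 + 0 (carry in) = 1 → bit 1, carry out 0
  col 9: 0 + 1 + 0 (carry in) = 1 → bit 1, carry out 0
  col 10: 0 + 0 + 0 (carry in) = 0 → bit 0, carry out 0
Reading bits MSB→LSB: 01101100010
Strip leading zeros: 1101100010
= 1101100010


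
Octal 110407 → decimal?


Positional values:
Position 0: 7 × 8^0 = 7
Position 1: 0 × 8^1 = 0
Position 2: 4 × 8^2 = 256
Position 3: 0 × 8^3 = 0
Position 4: 1 × 8^4 = 4096
Position 5: 1 × 8^5 = 32768
Sum = 7 + 0 + 256 + 0 + 4096 + 32768
= 37127


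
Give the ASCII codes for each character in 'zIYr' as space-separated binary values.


String: 'zIYr'  (4 characters)
Per-character ASCII lookup:
  'z': lowercase starts at 97: 'z' = 97 + 25 = 122 → 1111010
  'I': uppercase starts at 65: 'I' = 65 + 8 = 73 → 1001001
  'Y': uppercase starts at 65: 'Y' = 65 + 24 = 89 → 1011001
  'r': lowercase starts at 97: 'r' = 97 + 17 = 114 → 1110010
= 1111010 1001001 1011001 1110010


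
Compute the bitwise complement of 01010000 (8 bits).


Original: 01010000
Invert all bits:
  bit 0: 0 → 1
  bit 1: 1 → 0
  bit 2: 0 → 1
  bit 3: 1 → 0
  bit 4: 0 → 1
  bit 5: 0 → 1
  bit 6: 0 → 1
  bit 7: 0 → 1
= 10101111


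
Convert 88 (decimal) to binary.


Divide by 2 repeatedly:
88 ÷ 2 = 44 remainder 0
44 ÷ 2 = 22 remainder 0
22 ÷ 2 = 11 remainder 0
11 ÷ 2 = 5 remainder 1
5 ÷ 2 = 2 remainder 1
2 ÷ 2 = 1 remainder 0
1 ÷ 2 = 0 remainder 1
Reading remainders bottom-up:
= 1011000


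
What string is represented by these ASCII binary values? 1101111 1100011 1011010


Codes (binary): 1101111 1100011 1011010
Per-code ASCII lookup:
  1101111 = 111  (range 97-122: lowercase, 111 - 97 = 14) → 'o'
  1100011 = 99  (range 97-122: lowercase, 99 - 97 = 2) → 'c'
  1011010 = 90  (range 65-90: uppercase, 90 - 65 = 25) → 'Z'
= 'ocZ'


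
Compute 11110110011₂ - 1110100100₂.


Align and subtract column by column (LSB to MSB, borrowing when needed):
  11110110011
- 01110100100
  -----------
  col 0: (1 - 0 borrow-in) - 0 → 1 - 0 = 1, borrow out 0
  col 1: (1 - 0 borrow-in) - 0 → 1 - 0 = 1, borrow out 0
  col 2: (0 - 0 borrow-in) - 1 → borrow from next column: (0+2) - 1 = 1, borrow out 1
  col 3: (0 - 1 borrow-in) - 0 → borrow from next column: (-1+2) - 0 = 1, borrow out 1
  col 4: (1 - 1 borrow-in) - 0 → 0 - 0 = 0, borrow out 0
  col 5: (1 - 0 borrow-in) - 1 → 1 - 1 = 0, borrow out 0
  col 6: (0 - 0 borrow-in) - 0 → 0 - 0 = 0, borrow out 0
  col 7: (1 - 0 borrow-in) - 1 → 1 - 1 = 0, borrow out 0
  col 8: (1 - 0 borrow-in) - 1 → 1 - 1 = 0, borrow out 0
  col 9: (1 - 0 borrow-in) - 1 → 1 - 1 = 0, borrow out 0
  col 10: (1 - 0 borrow-in) - 0 → 1 - 0 = 1, borrow out 0
Reading bits MSB→LSB: 10000001111
Strip leading zeros: 10000001111
= 10000001111


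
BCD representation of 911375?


Each digit → 4-bit binary:
  9 → 1001
  1 → 0001
  1 → 0001
  3 → 0011
  7 → 0111
  5 → 0101
= 1001 0001 0001 0011 0111 0101


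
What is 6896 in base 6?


Divide by 6 repeatedly:
6896 ÷ 6 = 1149 remainder 2
1149 ÷ 6 = 191 remainder 3
191 ÷ 6 = 31 remainder 5
31 ÷ 6 = 5 remainder 1
5 ÷ 6 = 0 remainder 5
Reading remainders bottom-up:
= 51532


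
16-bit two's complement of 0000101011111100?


Original: 0000101011111100
Step 1 - Invert all bits: 1111010100000011
Step 2 - Add 1: 1111010100000011 + 1
= 1111010100000100 (represents -2812)


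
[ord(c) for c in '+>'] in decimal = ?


String: '+>'  (2 characters)
Per-character ASCII lookup:
  '+': special character: '+' = 43
  '>': special character: '>' = 62
= 43 62


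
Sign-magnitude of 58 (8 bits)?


Sign bit: 0 (positive)
Magnitude: 58 = 0111010
= 00111010


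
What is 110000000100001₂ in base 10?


Positional values:
Bit 0: 1 × 2^0 = 1
Bit 5: 1 × 2^5 = 32
Bit 13: 1 × 2^13 = 8192
Bit 14: 1 × 2^14 = 16384
Sum = 1 + 32 + 8192 + 16384
= 24609


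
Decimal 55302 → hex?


Divide by 16 repeatedly:
55302 ÷ 16 = 3456 remainder 6 (6)
3456 ÷ 16 = 216 remainder 0 (0)
216 ÷ 16 = 13 remainder 8 (8)
13 ÷ 16 = 0 remainder 13 (D)
Reading remainders bottom-up:
= 0xD806


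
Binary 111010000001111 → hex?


Group into 4-bit nibbles: 0111010000001111
  0111 = 7
  0100 = 4
  0000 = 0
  1111 = F
= 0x740F


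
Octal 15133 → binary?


Each octal digit → 3 binary bits:
  1 = 001
  5 = 101
  1 = 001
  3 = 011
  3 = 011
Concatenate: 001 101 001 011 011
= 001101001011011


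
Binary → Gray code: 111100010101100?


Binary: 111100010101100
Gray code: G = B XOR (B >> 1)
B >> 1 = 011110001010110
111100010101100 XOR 011110001010110:
  1 XOR 0 = 1
  1 XOR 1 = 0
  1 XOR 1 = 0
  1 XOR 1 = 0
  0 XOR 1 = 1
  0 XOR 0 = 0
  0 XOR 0 = 0
  1 XOR 0 = 1
  0 XOR 1 = 1
  1 XOR 0 = 1
  0 XOR 1 = 1
  1 XOR 0 = 1
  1 XOR 1 = 0
  0 XOR 1 = 1
  0 XOR 0 = 0
= 100010011111010


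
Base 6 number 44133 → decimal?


Positional values (base 6):
  3 × 6^0 = 3 × 1 = 3
  3 × 6^1 = 3 × 6 = 18
  1 × 6^2 = 1 × 36 = 36
  4 × 6^3 = 4 × 216 = 864
  4 × 6^4 = 4 × 1296 = 5184
Sum = 3 + 18 + 36 + 864 + 5184
= 6105


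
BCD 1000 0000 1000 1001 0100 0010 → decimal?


Each 4-bit group → digit:
  1000 → 8
  0000 → 0
  1000 → 8
  1001 → 9
  0100 → 4
  0010 → 2
= 808942


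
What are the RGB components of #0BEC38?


Hex: #0BEC38
R = 0B₁₆ = 11
G = EC₁₆ = 236
B = 38₁₆ = 56
= RGB(11, 236, 56)


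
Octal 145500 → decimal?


Positional values:
Position 0: 0 × 8^0 = 0
Position 1: 0 × 8^1 = 0
Position 2: 5 × 8^2 = 320
Position 3: 5 × 8^3 = 2560
Position 4: 4 × 8^4 = 16384
Position 5: 1 × 8^5 = 32768
Sum = 0 + 0 + 320 + 2560 + 16384 + 32768
= 52032


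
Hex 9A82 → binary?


Each hex digit → 4 binary bits:
  9 = 1001
  A = 1010
  8 = 1000
  2 = 0010
Concatenate: 1001 1010 1000 0010
= 1001101010000010


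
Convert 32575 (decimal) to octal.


Divide by 8 repeatedly:
32575 ÷ 8 = 4071 remainder 7
4071 ÷ 8 = 508 remainder 7
508 ÷ 8 = 63 remainder 4
63 ÷ 8 = 7 remainder 7
7 ÷ 8 = 0 remainder 7
Reading remainders bottom-up:
= 0o77477


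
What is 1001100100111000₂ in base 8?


Group into 3-bit groups: 001001100100111000
  001 = 1
  001 = 1
  100 = 4
  100 = 4
  111 = 7
  000 = 0
= 0o114470


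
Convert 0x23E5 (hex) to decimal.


Positional values:
Position 0: 5 × 16^0 = 5 × 1 = 5
Position 1: E × 16^1 = 14 × 16 = 224
Position 2: 3 × 16^2 = 3 × 256 = 768
Position 3: 2 × 16^3 = 2 × 4096 = 8192
Sum = 5 + 224 + 768 + 8192
= 9189


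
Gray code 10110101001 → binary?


Gray code: 10110101001
MSB stays the same: 1
Each subsequent bit = prev_binary XOR current_gray:
  B[1] = 1 XOR 0 = 1
  B[2] = 1 XOR 1 = 0
  B[3] = 0 XOR 1 = 1
  B[4] = 1 XOR 0 = 1
  B[5] = 1 XOR 1 = 0
  B[6] = 0 XOR 0 = 0
  B[7] = 0 XOR 1 = 1
  B[8] = 1 XOR 0 = 1
  B[9] = 1 XOR 0 = 1
  B[10] = 1 XOR 1 = 0
= 11011001110 (1742 decimal)


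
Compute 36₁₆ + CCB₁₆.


Align and add column by column (LSB to MSB, each column mod 16 with carry):
  0036
+ 0CCB
  ----
  col 0: 6(6) + B(11) + 0 (carry in) = 17 → 1(1), carry out 1
  col 1: 3(3) + C(12) + 1 (carry in) = 16 → 0(0), carry out 1
  col 2: 0(0) + C(12) + 1 (carry in) = 13 → D(13), carry out 0
  col 3: 0(0) + 0(0) + 0 (carry in) = 0 → 0(0), carry out 0
Reading digits MSB→LSB: 0D01
Strip leading zeros: D01
= 0xD01


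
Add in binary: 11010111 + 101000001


Align and add column by column (LSB to MSB, carry propagating):
  0011010111
+ 0101000001
  ----------
  col 0: 1 + 1 + 0 (carry in) = 2 → bit 0, carry out 1
  col 1: 1 + 0 + 1 (carry in) = 2 → bit 0, carry out 1
  col 2: 1 + 0 + 1 (carry in) = 2 → bit 0, carry out 1
  col 3: 0 + 0 + 1 (carry in) = 1 → bit 1, carry out 0
  col 4: 1 + 0 + 0 (carry in) = 1 → bit 1, carry out 0
  col 5: 0 + 0 + 0 (carry in) = 0 → bit 0, carry out 0
  col 6: 1 + 1 + 0 (carry in) = 2 → bit 0, carry out 1
  col 7: 1 + 0 + 1 (carry in) = 2 → bit 0, carry out 1
  col 8: 0 + 1 + 1 (carry in) = 2 → bit 0, carry out 1
  col 9: 0 + 0 + 1 (carry in) = 1 → bit 1, carry out 0
Reading bits MSB→LSB: 1000011000
Strip leading zeros: 1000011000
= 1000011000


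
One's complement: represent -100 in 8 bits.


Original: 01100100
Invert all bits:
  bit 0: 0 → 1
  bit 1: 1 → 0
  bit 2: 1 → 0
  bit 3: 0 → 1
  bit 4: 0 → 1
  bit 5: 1 → 0
  bit 6: 0 → 1
  bit 7: 0 → 1
= 10011011


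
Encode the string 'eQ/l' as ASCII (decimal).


String: 'eQ/l'  (4 characters)
Per-character ASCII lookup:
  'e': lowercase starts at 97: 'e' = 97 + 4 = 101
  'Q': uppercase starts at 65: 'Q' = 65 + 16 = 81
  '/': special character: '/' = 47
  'l': lowercase starts at 97: 'l' = 97 + 11 = 108
= 101 81 47 108


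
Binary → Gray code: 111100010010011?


Binary: 111100010010011
Gray code: G = B XOR (B >> 1)
B >> 1 = 011110001001001
111100010010011 XOR 011110001001001:
  1 XOR 0 = 1
  1 XOR 1 = 0
  1 XOR 1 = 0
  1 XOR 1 = 0
  0 XOR 1 = 1
  0 XOR 0 = 0
  0 XOR 0 = 0
  1 XOR 0 = 1
  0 XOR 1 = 1
  0 XOR 0 = 0
  1 XOR 0 = 1
  0 XOR 1 = 1
  0 XOR 0 = 0
  1 XOR 0 = 1
  1 XOR 1 = 0
= 100010011011010


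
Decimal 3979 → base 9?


Divide by 9 repeatedly:
3979 ÷ 9 = 442 remainder 1
442 ÷ 9 = 49 remainder 1
49 ÷ 9 = 5 remainder 4
5 ÷ 9 = 0 remainder 5
Reading remainders bottom-up:
= 5411


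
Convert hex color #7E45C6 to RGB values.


Hex: #7E45C6
R = 7E₁₆ = 126
G = 45₁₆ = 69
B = C6₁₆ = 198
= RGB(126, 69, 198)


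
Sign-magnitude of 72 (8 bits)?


Sign bit: 0 (positive)
Magnitude: 72 = 1001000
= 01001000


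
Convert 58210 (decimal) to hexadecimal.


Divide by 16 repeatedly:
58210 ÷ 16 = 3638 remainder 2 (2)
3638 ÷ 16 = 227 remainder 6 (6)
227 ÷ 16 = 14 remainder 3 (3)
14 ÷ 16 = 0 remainder 14 (E)
Reading remainders bottom-up:
= 0xE362


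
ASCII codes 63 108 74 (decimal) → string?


Codes (decimal): 63 108 74
Per-code ASCII lookup:
  63  (special character) → '?'
  108  (range 97-122: lowercase, 108 - 97 = 11) → 'l'
  74  (range 65-90: uppercase, 74 - 65 = 9) → 'J'
= '?lJ'


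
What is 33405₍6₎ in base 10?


Positional values (base 6):
  5 × 6^0 = 5 × 1 = 5
  0 × 6^1 = 0 × 6 = 0
  4 × 6^2 = 4 × 36 = 144
  3 × 6^3 = 3 × 216 = 648
  3 × 6^4 = 3 × 1296 = 3888
Sum = 5 + 0 + 144 + 648 + 3888
= 4685


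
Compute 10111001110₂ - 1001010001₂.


Align and subtract column by column (LSB to MSB, borrowing when needed):
  10111001110
- 01001010001
  -----------
  col 0: (0 - 0 borrow-in) - 1 → borrow from next column: (0+2) - 1 = 1, borrow out 1
  col 1: (1 - 1 borrow-in) - 0 → 0 - 0 = 0, borrow out 0
  col 2: (1 - 0 borrow-in) - 0 → 1 - 0 = 1, borrow out 0
  col 3: (1 - 0 borrow-in) - 0 → 1 - 0 = 1, borrow out 0
  col 4: (0 - 0 borrow-in) - 1 → borrow from next column: (0+2) - 1 = 1, borrow out 1
  col 5: (0 - 1 borrow-in) - 0 → borrow from next column: (-1+2) - 0 = 1, borrow out 1
  col 6: (1 - 1 borrow-in) - 1 → borrow from next column: (0+2) - 1 = 1, borrow out 1
  col 7: (1 - 1 borrow-in) - 0 → 0 - 0 = 0, borrow out 0
  col 8: (1 - 0 borrow-in) - 0 → 1 - 0 = 1, borrow out 0
  col 9: (0 - 0 borrow-in) - 1 → borrow from next column: (0+2) - 1 = 1, borrow out 1
  col 10: (1 - 1 borrow-in) - 0 → 0 - 0 = 0, borrow out 0
Reading bits MSB→LSB: 01101111101
Strip leading zeros: 1101111101
= 1101111101


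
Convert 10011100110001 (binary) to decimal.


Positional values:
Bit 0: 1 × 2^0 = 1
Bit 4: 1 × 2^4 = 16
Bit 5: 1 × 2^5 = 32
Bit 8: 1 × 2^8 = 256
Bit 9: 1 × 2^9 = 512
Bit 10: 1 × 2^10 = 1024
Bit 13: 1 × 2^13 = 8192
Sum = 1 + 16 + 32 + 256 + 512 + 1024 + 8192
= 10033


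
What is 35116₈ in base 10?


Positional values:
Position 0: 6 × 8^0 = 6
Position 1: 1 × 8^1 = 8
Position 2: 1 × 8^2 = 64
Position 3: 5 × 8^3 = 2560
Position 4: 3 × 8^4 = 12288
Sum = 6 + 8 + 64 + 2560 + 12288
= 14926


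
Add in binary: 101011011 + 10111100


Align and add column by column (LSB to MSB, carry propagating):
  0101011011
+ 0010111100
  ----------
  col 0: 1 + 0 + 0 (carry in) = 1 → bit 1, carry out 0
  col 1: 1 + 0 + 0 (carry in) = 1 → bit 1, carry out 0
  col 2: 0 + 1 + 0 (carry in) = 1 → bit 1, carry out 0
  col 3: 1 + 1 + 0 (carry in) = 2 → bit 0, carry out 1
  col 4: 1 + 1 + 1 (carry in) = 3 → bit 1, carry out 1
  col 5: 0 + 1 + 1 (carry in) = 2 → bit 0, carry out 1
  col 6: 1 + 0 + 1 (carry in) = 2 → bit 0, carry out 1
  col 7: 0 + 1 + 1 (carry in) = 2 → bit 0, carry out 1
  col 8: 1 + 0 + 1 (carry in) = 2 → bit 0, carry out 1
  col 9: 0 + 0 + 1 (carry in) = 1 → bit 1, carry out 0
Reading bits MSB→LSB: 1000010111
Strip leading zeros: 1000010111
= 1000010111


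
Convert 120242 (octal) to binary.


Each octal digit → 3 binary bits:
  1 = 001
  2 = 010
  0 = 000
  2 = 010
  4 = 100
  2 = 010
Concatenate: 001 010 000 010 100 010
= 001010000010100010


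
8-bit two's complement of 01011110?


Original: 01011110
Step 1 - Invert all bits: 10100001
Step 2 - Add 1: 10100001 + 1
= 10100010 (represents -94)


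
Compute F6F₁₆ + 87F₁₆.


Align and add column by column (LSB to MSB, each column mod 16 with carry):
  0F6F
+ 087F
  ----
  col 0: F(15) + F(15) + 0 (carry in) = 30 → E(14), carry out 1
  col 1: 6(6) + 7(7) + 1 (carry in) = 14 → E(14), carry out 0
  col 2: F(15) + 8(8) + 0 (carry in) = 23 → 7(7), carry out 1
  col 3: 0(0) + 0(0) + 1 (carry in) = 1 → 1(1), carry out 0
Reading digits MSB→LSB: 17EE
Strip leading zeros: 17EE
= 0x17EE


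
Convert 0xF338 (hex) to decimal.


Positional values:
Position 0: 8 × 16^0 = 8 × 1 = 8
Position 1: 3 × 16^1 = 3 × 16 = 48
Position 2: 3 × 16^2 = 3 × 256 = 768
Position 3: F × 16^3 = 15 × 4096 = 61440
Sum = 8 + 48 + 768 + 61440
= 62264


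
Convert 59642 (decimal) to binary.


Divide by 2 repeatedly:
59642 ÷ 2 = 29821 remainder 0
29821 ÷ 2 = 14910 remainder 1
14910 ÷ 2 = 7455 remainder 0
7455 ÷ 2 = 3727 remainder 1
3727 ÷ 2 = 1863 remainder 1
1863 ÷ 2 = 931 remainder 1
931 ÷ 2 = 465 remainder 1
465 ÷ 2 = 232 remainder 1
232 ÷ 2 = 116 remainder 0
116 ÷ 2 = 58 remainder 0
58 ÷ 2 = 29 remainder 0
29 ÷ 2 = 14 remainder 1
14 ÷ 2 = 7 remainder 0
7 ÷ 2 = 3 remainder 1
3 ÷ 2 = 1 remainder 1
1 ÷ 2 = 0 remainder 1
Reading remainders bottom-up:
= 1110100011111010


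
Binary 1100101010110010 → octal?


Group into 3-bit groups: 001100101010110010
  001 = 1
  100 = 4
  101 = 5
  010 = 2
  110 = 6
  010 = 2
= 0o145262


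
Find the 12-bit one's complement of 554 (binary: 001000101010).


Original: 001000101010
Invert all bits:
  bit 0: 0 → 1
  bit 1: 0 → 1
  bit 2: 1 → 0
  bit 3: 0 → 1
  bit 4: 0 → 1
  bit 5: 0 → 1
  bit 6: 1 → 0
  bit 7: 0 → 1
  bit 8: 1 → 0
  bit 9: 0 → 1
  bit 10: 1 → 0
  bit 11: 0 → 1
= 110111010101


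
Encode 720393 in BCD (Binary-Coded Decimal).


Each digit → 4-bit binary:
  7 → 0111
  2 → 0010
  0 → 0000
  3 → 0011
  9 → 1001
  3 → 0011
= 0111 0010 0000 0011 1001 0011


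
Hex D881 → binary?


Each hex digit → 4 binary bits:
  D = 1101
  8 = 1000
  8 = 1000
  1 = 0001
Concatenate: 1101 1000 1000 0001
= 1101100010000001


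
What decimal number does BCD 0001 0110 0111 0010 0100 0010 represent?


Each 4-bit group → digit:
  0001 → 1
  0110 → 6
  0111 → 7
  0010 → 2
  0100 → 4
  0010 → 2
= 167242


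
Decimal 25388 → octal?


Divide by 8 repeatedly:
25388 ÷ 8 = 3173 remainder 4
3173 ÷ 8 = 396 remainder 5
396 ÷ 8 = 49 remainder 4
49 ÷ 8 = 6 remainder 1
6 ÷ 8 = 0 remainder 6
Reading remainders bottom-up:
= 0o61454


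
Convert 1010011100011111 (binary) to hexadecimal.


Group into 4-bit nibbles: 1010011100011111
  1010 = A
  0111 = 7
  0001 = 1
  1111 = F
= 0xA71F


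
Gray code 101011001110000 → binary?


Gray code: 101011001110000
MSB stays the same: 1
Each subsequent bit = prev_binary XOR current_gray:
  B[1] = 1 XOR 0 = 1
  B[2] = 1 XOR 1 = 0
  B[3] = 0 XOR 0 = 0
  B[4] = 0 XOR 1 = 1
  B[5] = 1 XOR 1 = 0
  B[6] = 0 XOR 0 = 0
  B[7] = 0 XOR 0 = 0
  B[8] = 0 XOR 1 = 1
  B[9] = 1 XOR 1 = 0
  B[10] = 0 XOR 1 = 1
  B[11] = 1 XOR 0 = 1
  B[12] = 1 XOR 0 = 1
  B[13] = 1 XOR 0 = 1
  B[14] = 1 XOR 0 = 1
= 110010001011111 (25695 decimal)


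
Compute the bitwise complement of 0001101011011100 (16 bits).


Original: 0001101011011100
Invert all bits:
  bit 0: 0 → 1
  bit 1: 0 → 1
  bit 2: 0 → 1
  bit 3: 1 → 0
  bit 4: 1 → 0
  bit 5: 0 → 1
  bit 6: 1 → 0
  bit 7: 0 → 1
  bit 8: 1 → 0
  bit 9: 1 → 0
  bit 10: 0 → 1
  bit 11: 1 → 0
  bit 12: 1 → 0
  bit 13: 1 → 0
  bit 14: 0 → 1
  bit 15: 0 → 1
= 1110010100100011


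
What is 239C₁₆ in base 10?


Positional values:
Position 0: C × 16^0 = 12 × 1 = 12
Position 1: 9 × 16^1 = 9 × 16 = 144
Position 2: 3 × 16^2 = 3 × 256 = 768
Position 3: 2 × 16^3 = 2 × 4096 = 8192
Sum = 12 + 144 + 768 + 8192
= 9116


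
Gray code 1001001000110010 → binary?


Gray code: 1001001000110010
MSB stays the same: 1
Each subsequent bit = prev_binary XOR current_gray:
  B[1] = 1 XOR 0 = 1
  B[2] = 1 XOR 0 = 1
  B[3] = 1 XOR 1 = 0
  B[4] = 0 XOR 0 = 0
  B[5] = 0 XOR 0 = 0
  B[6] = 0 XOR 1 = 1
  B[7] = 1 XOR 0 = 1
  B[8] = 1 XOR 0 = 1
  B[9] = 1 XOR 0 = 1
  B[10] = 1 XOR 1 = 0
  B[11] = 0 XOR 1 = 1
  B[12] = 1 XOR 0 = 1
  B[13] = 1 XOR 0 = 1
  B[14] = 1 XOR 1 = 0
  B[15] = 0 XOR 0 = 0
= 1110001111011100 (58332 decimal)


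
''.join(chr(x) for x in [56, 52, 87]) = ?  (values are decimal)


Codes (decimal): 56 52 87
Per-code ASCII lookup:
  56  (range 48-57: digits, 56 - 48 = 8) → '8'
  52  (range 48-57: digits, 52 - 48 = 4) → '4'
  87  (range 65-90: uppercase, 87 - 65 = 22) → 'W'
= '84W'


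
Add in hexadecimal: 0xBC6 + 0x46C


Align and add column by column (LSB to MSB, each column mod 16 with carry):
  0BC6
+ 046C
  ----
  col 0: 6(6) + C(12) + 0 (carry in) = 18 → 2(2), carry out 1
  col 1: C(12) + 6(6) + 1 (carry in) = 19 → 3(3), carry out 1
  col 2: B(11) + 4(4) + 1 (carry in) = 16 → 0(0), carry out 1
  col 3: 0(0) + 0(0) + 1 (carry in) = 1 → 1(1), carry out 0
Reading digits MSB→LSB: 1032
Strip leading zeros: 1032
= 0x1032


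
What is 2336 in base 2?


Divide by 2 repeatedly:
2336 ÷ 2 = 1168 remainder 0
1168 ÷ 2 = 584 remainder 0
584 ÷ 2 = 292 remainder 0
292 ÷ 2 = 146 remainder 0
146 ÷ 2 = 73 remainder 0
73 ÷ 2 = 36 remainder 1
36 ÷ 2 = 18 remainder 0
18 ÷ 2 = 9 remainder 0
9 ÷ 2 = 4 remainder 1
4 ÷ 2 = 2 remainder 0
2 ÷ 2 = 1 remainder 0
1 ÷ 2 = 0 remainder 1
Reading remainders bottom-up:
= 100100100000


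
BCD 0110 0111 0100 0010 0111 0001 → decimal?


Each 4-bit group → digit:
  0110 → 6
  0111 → 7
  0100 → 4
  0010 → 2
  0111 → 7
  0001 → 1
= 674271


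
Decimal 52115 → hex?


Divide by 16 repeatedly:
52115 ÷ 16 = 3257 remainder 3 (3)
3257 ÷ 16 = 203 remainder 9 (9)
203 ÷ 16 = 12 remainder 11 (B)
12 ÷ 16 = 0 remainder 12 (C)
Reading remainders bottom-up:
= 0xCB93


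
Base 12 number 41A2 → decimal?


Positional values (base 12):
  2 × 12^0 = 2 × 1 = 2
  A × 12^1 = 10 × 12 = 120
  1 × 12^2 = 1 × 144 = 144
  4 × 12^3 = 4 × 1728 = 6912
Sum = 2 + 120 + 144 + 6912
= 7178


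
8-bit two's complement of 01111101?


Original: 01111101
Step 1 - Invert all bits: 10000010
Step 2 - Add 1: 10000010 + 1
= 10000011 (represents -125)


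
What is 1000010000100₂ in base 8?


Group into 3-bit groups: 001000010000100
  001 = 1
  000 = 0
  010 = 2
  000 = 0
  100 = 4
= 0o10204


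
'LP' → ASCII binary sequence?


String: 'LP'  (2 characters)
Per-character ASCII lookup:
  'L': uppercase starts at 65: 'L' = 65 + 11 = 76 → 1001100
  'P': uppercase starts at 65: 'P' = 65 + 15 = 80 → 1010000
= 1001100 1010000


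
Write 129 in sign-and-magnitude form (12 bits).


Sign bit: 0 (positive)
Magnitude: 129 = 00010000001
= 000010000001


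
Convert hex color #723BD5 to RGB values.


Hex: #723BD5
R = 72₁₆ = 114
G = 3B₁₆ = 59
B = D5₁₆ = 213
= RGB(114, 59, 213)


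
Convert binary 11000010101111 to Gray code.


Binary: 11000010101111
Gray code: G = B XOR (B >> 1)
B >> 1 = 01100001010111
11000010101111 XOR 01100001010111:
  1 XOR 0 = 1
  1 XOR 1 = 0
  0 XOR 1 = 1
  0 XOR 0 = 0
  0 XOR 0 = 0
  0 XOR 0 = 0
  1 XOR 0 = 1
  0 XOR 1 = 1
  1 XOR 0 = 1
  0 XOR 1 = 1
  1 XOR 0 = 1
  1 XOR 1 = 0
  1 XOR 1 = 0
  1 XOR 1 = 0
= 10100011111000


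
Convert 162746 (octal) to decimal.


Positional values:
Position 0: 6 × 8^0 = 6
Position 1: 4 × 8^1 = 32
Position 2: 7 × 8^2 = 448
Position 3: 2 × 8^3 = 1024
Position 4: 6 × 8^4 = 24576
Position 5: 1 × 8^5 = 32768
Sum = 6 + 32 + 448 + 1024 + 24576 + 32768
= 58854


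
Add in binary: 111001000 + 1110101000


Align and add column by column (LSB to MSB, carry propagating):
  00111001000
+ 01110101000
  -----------
  col 0: 0 + 0 + 0 (carry in) = 0 → bit 0, carry out 0
  col 1: 0 + 0 + 0 (carry in) = 0 → bit 0, carry out 0
  col 2: 0 + 0 + 0 (carry in) = 0 → bit 0, carry out 0
  col 3: 1 + 1 + 0 (carry in) = 2 → bit 0, carry out 1
  col 4: 0 + 0 + 1 (carry in) = 1 → bit 1, carry out 0
  col 5: 0 + 1 + 0 (carry in) = 1 → bit 1, carry out 0
  col 6: 1 + 0 + 0 (carry in) = 1 → bit 1, carry out 0
  col 7: 1 + 1 + 0 (carry in) = 2 → bit 0, carry out 1
  col 8: 1 + 1 + 1 (carry in) = 3 → bit 1, carry out 1
  col 9: 0 + 1 + 1 (carry in) = 2 → bit 0, carry out 1
  col 10: 0 + 0 + 1 (carry in) = 1 → bit 1, carry out 0
Reading bits MSB→LSB: 10101110000
Strip leading zeros: 10101110000
= 10101110000


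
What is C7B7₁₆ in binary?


Each hex digit → 4 binary bits:
  C = 1100
  7 = 0111
  B = 1011
  7 = 0111
Concatenate: 1100 0111 1011 0111
= 1100011110110111


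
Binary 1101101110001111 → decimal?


Positional values:
Bit 0: 1 × 2^0 = 1
Bit 1: 1 × 2^1 = 2
Bit 2: 1 × 2^2 = 4
Bit 3: 1 × 2^3 = 8
Bit 7: 1 × 2^7 = 128
Bit 8: 1 × 2^8 = 256
Bit 9: 1 × 2^9 = 512
Bit 11: 1 × 2^11 = 2048
Bit 12: 1 × 2^12 = 4096
Bit 14: 1 × 2^14 = 16384
Bit 15: 1 × 2^15 = 32768
Sum = 1 + 2 + 4 + 8 + 128 + 256 + 512 + 2048 + 4096 + 16384 + 32768
= 56207


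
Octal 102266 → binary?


Each octal digit → 3 binary bits:
  1 = 001
  0 = 000
  2 = 010
  2 = 010
  6 = 110
  6 = 110
Concatenate: 001 000 010 010 110 110
= 001000010010110110


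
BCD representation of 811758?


Each digit → 4-bit binary:
  8 → 1000
  1 → 0001
  1 → 0001
  7 → 0111
  5 → 0101
  8 → 1000
= 1000 0001 0001 0111 0101 1000


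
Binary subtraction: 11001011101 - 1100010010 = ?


Align and subtract column by column (LSB to MSB, borrowing when needed):
  11001011101
- 01100010010
  -----------
  col 0: (1 - 0 borrow-in) - 0 → 1 - 0 = 1, borrow out 0
  col 1: (0 - 0 borrow-in) - 1 → borrow from next column: (0+2) - 1 = 1, borrow out 1
  col 2: (1 - 1 borrow-in) - 0 → 0 - 0 = 0, borrow out 0
  col 3: (1 - 0 borrow-in) - 0 → 1 - 0 = 1, borrow out 0
  col 4: (1 - 0 borrow-in) - 1 → 1 - 1 = 0, borrow out 0
  col 5: (0 - 0 borrow-in) - 0 → 0 - 0 = 0, borrow out 0
  col 6: (1 - 0 borrow-in) - 0 → 1 - 0 = 1, borrow out 0
  col 7: (0 - 0 borrow-in) - 0 → 0 - 0 = 0, borrow out 0
  col 8: (0 - 0 borrow-in) - 1 → borrow from next column: (0+2) - 1 = 1, borrow out 1
  col 9: (1 - 1 borrow-in) - 1 → borrow from next column: (0+2) - 1 = 1, borrow out 1
  col 10: (1 - 1 borrow-in) - 0 → 0 - 0 = 0, borrow out 0
Reading bits MSB→LSB: 01101001011
Strip leading zeros: 1101001011
= 1101001011


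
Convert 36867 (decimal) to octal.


Divide by 8 repeatedly:
36867 ÷ 8 = 4608 remainder 3
4608 ÷ 8 = 576 remainder 0
576 ÷ 8 = 72 remainder 0
72 ÷ 8 = 9 remainder 0
9 ÷ 8 = 1 remainder 1
1 ÷ 8 = 0 remainder 1
Reading remainders bottom-up:
= 0o110003


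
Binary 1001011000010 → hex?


Group into 4-bit nibbles: 0001001011000010
  0001 = 1
  0010 = 2
  1100 = C
  0010 = 2
= 0x12C2


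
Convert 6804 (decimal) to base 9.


Divide by 9 repeatedly:
6804 ÷ 9 = 756 remainder 0
756 ÷ 9 = 84 remainder 0
84 ÷ 9 = 9 remainder 3
9 ÷ 9 = 1 remainder 0
1 ÷ 9 = 0 remainder 1
Reading remainders bottom-up:
= 10300


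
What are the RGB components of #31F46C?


Hex: #31F46C
R = 31₁₆ = 49
G = F4₁₆ = 244
B = 6C₁₆ = 108
= RGB(49, 244, 108)


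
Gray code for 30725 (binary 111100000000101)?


Binary: 111100000000101
Gray code: G = B XOR (B >> 1)
B >> 1 = 011110000000010
111100000000101 XOR 011110000000010:
  1 XOR 0 = 1
  1 XOR 1 = 0
  1 XOR 1 = 0
  1 XOR 1 = 0
  0 XOR 1 = 1
  0 XOR 0 = 0
  0 XOR 0 = 0
  0 XOR 0 = 0
  0 XOR 0 = 0
  0 XOR 0 = 0
  0 XOR 0 = 0
  0 XOR 0 = 0
  1 XOR 0 = 1
  0 XOR 1 = 1
  1 XOR 0 = 1
= 100010000000111


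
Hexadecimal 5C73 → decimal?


Positional values:
Position 0: 3 × 16^0 = 3 × 1 = 3
Position 1: 7 × 16^1 = 7 × 16 = 112
Position 2: C × 16^2 = 12 × 256 = 3072
Position 3: 5 × 16^3 = 5 × 4096 = 20480
Sum = 3 + 112 + 3072 + 20480
= 23667


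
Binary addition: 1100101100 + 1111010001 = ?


Align and add column by column (LSB to MSB, carry propagating):
  01100101100
+ 01111010001
  -----------
  col 0: 0 + 1 + 0 (carry in) = 1 → bit 1, carry out 0
  col 1: 0 + 0 + 0 (carry in) = 0 → bit 0, carry out 0
  col 2: 1 + 0 + 0 (carry in) = 1 → bit 1, carry out 0
  col 3: 1 + 0 + 0 (carry in) = 1 → bit 1, carry out 0
  col 4: 0 + 1 + 0 (carry in) = 1 → bit 1, carry out 0
  col 5: 1 + 0 + 0 (carry in) = 1 → bit 1, carry out 0
  col 6: 0 + 1 + 0 (carry in) = 1 → bit 1, carry out 0
  col 7: 0 + 1 + 0 (carry in) = 1 → bit 1, carry out 0
  col 8: 1 + 1 + 0 (carry in) = 2 → bit 0, carry out 1
  col 9: 1 + 1 + 1 (carry in) = 3 → bit 1, carry out 1
  col 10: 0 + 0 + 1 (carry in) = 1 → bit 1, carry out 0
Reading bits MSB→LSB: 11011111101
Strip leading zeros: 11011111101
= 11011111101


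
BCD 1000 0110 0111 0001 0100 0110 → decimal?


Each 4-bit group → digit:
  1000 → 8
  0110 → 6
  0111 → 7
  0001 → 1
  0100 → 4
  0110 → 6
= 867146


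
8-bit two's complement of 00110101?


Original: 00110101
Step 1 - Invert all bits: 11001010
Step 2 - Add 1: 11001010 + 1
= 11001011 (represents -53)


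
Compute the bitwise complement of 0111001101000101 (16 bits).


Original: 0111001101000101
Invert all bits:
  bit 0: 0 → 1
  bit 1: 1 → 0
  bit 2: 1 → 0
  bit 3: 1 → 0
  bit 4: 0 → 1
  bit 5: 0 → 1
  bit 6: 1 → 0
  bit 7: 1 → 0
  bit 8: 0 → 1
  bit 9: 1 → 0
  bit 10: 0 → 1
  bit 11: 0 → 1
  bit 12: 0 → 1
  bit 13: 1 → 0
  bit 14: 0 → 1
  bit 15: 1 → 0
= 1000110010111010


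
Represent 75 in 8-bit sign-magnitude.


Sign bit: 0 (positive)
Magnitude: 75 = 1001011
= 01001011


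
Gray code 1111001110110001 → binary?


Gray code: 1111001110110001
MSB stays the same: 1
Each subsequent bit = prev_binary XOR current_gray:
  B[1] = 1 XOR 1 = 0
  B[2] = 0 XOR 1 = 1
  B[3] = 1 XOR 1 = 0
  B[4] = 0 XOR 0 = 0
  B[5] = 0 XOR 0 = 0
  B[6] = 0 XOR 1 = 1
  B[7] = 1 XOR 1 = 0
  B[8] = 0 XOR 1 = 1
  B[9] = 1 XOR 0 = 1
  B[10] = 1 XOR 1 = 0
  B[11] = 0 XOR 1 = 1
  B[12] = 1 XOR 0 = 1
  B[13] = 1 XOR 0 = 1
  B[14] = 1 XOR 0 = 1
  B[15] = 1 XOR 1 = 0
= 1010001011011110 (41694 decimal)


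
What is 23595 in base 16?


Divide by 16 repeatedly:
23595 ÷ 16 = 1474 remainder 11 (B)
1474 ÷ 16 = 92 remainder 2 (2)
92 ÷ 16 = 5 remainder 12 (C)
5 ÷ 16 = 0 remainder 5 (5)
Reading remainders bottom-up:
= 0x5C2B


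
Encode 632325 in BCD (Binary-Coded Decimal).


Each digit → 4-bit binary:
  6 → 0110
  3 → 0011
  2 → 0010
  3 → 0011
  2 → 0010
  5 → 0101
= 0110 0011 0010 0011 0010 0101


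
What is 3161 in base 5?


Divide by 5 repeatedly:
3161 ÷ 5 = 632 remainder 1
632 ÷ 5 = 126 remainder 2
126 ÷ 5 = 25 remainder 1
25 ÷ 5 = 5 remainder 0
5 ÷ 5 = 1 remainder 0
1 ÷ 5 = 0 remainder 1
Reading remainders bottom-up:
= 100121


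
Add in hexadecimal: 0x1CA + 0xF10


Align and add column by column (LSB to MSB, each column mod 16 with carry):
  01CA
+ 0F10
  ----
  col 0: A(10) + 0(0) + 0 (carry in) = 10 → A(10), carry out 0
  col 1: C(12) + 1(1) + 0 (carry in) = 13 → D(13), carry out 0
  col 2: 1(1) + F(15) + 0 (carry in) = 16 → 0(0), carry out 1
  col 3: 0(0) + 0(0) + 1 (carry in) = 1 → 1(1), carry out 0
Reading digits MSB→LSB: 10DA
Strip leading zeros: 10DA
= 0x10DA


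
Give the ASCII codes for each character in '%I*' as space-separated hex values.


String: '%I*'  (3 characters)
Per-character ASCII lookup:
  '%': special character: '%' = 37 → 0x25
  'I': uppercase starts at 65: 'I' = 65 + 8 = 73 → 0x49
  '*': special character: '*' = 42 → 0x2A
= 0x25 0x49 0x2A


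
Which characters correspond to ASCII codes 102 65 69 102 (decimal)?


Codes (decimal): 102 65 69 102
Per-code ASCII lookup:
  102  (range 97-122: lowercase, 102 - 97 = 5) → 'f'
  65  (range 65-90: uppercase, 65 - 65 = 0) → 'A'
  69  (range 65-90: uppercase, 69 - 65 = 4) → 'E'
  102  (range 97-122: lowercase, 102 - 97 = 5) → 'f'
= 'fAEf'


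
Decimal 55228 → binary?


Divide by 2 repeatedly:
55228 ÷ 2 = 27614 remainder 0
27614 ÷ 2 = 13807 remainder 0
13807 ÷ 2 = 6903 remainder 1
6903 ÷ 2 = 3451 remainder 1
3451 ÷ 2 = 1725 remainder 1
1725 ÷ 2 = 862 remainder 1
862 ÷ 2 = 431 remainder 0
431 ÷ 2 = 215 remainder 1
215 ÷ 2 = 107 remainder 1
107 ÷ 2 = 53 remainder 1
53 ÷ 2 = 26 remainder 1
26 ÷ 2 = 13 remainder 0
13 ÷ 2 = 6 remainder 1
6 ÷ 2 = 3 remainder 0
3 ÷ 2 = 1 remainder 1
1 ÷ 2 = 0 remainder 1
Reading remainders bottom-up:
= 1101011110111100


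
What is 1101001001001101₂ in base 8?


Group into 3-bit groups: 001101001001001101
  001 = 1
  101 = 5
  001 = 1
  001 = 1
  001 = 1
  101 = 5
= 0o151115


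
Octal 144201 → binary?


Each octal digit → 3 binary bits:
  1 = 001
  4 = 100
  4 = 100
  2 = 010
  0 = 000
  1 = 001
Concatenate: 001 100 100 010 000 001
= 001100100010000001
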